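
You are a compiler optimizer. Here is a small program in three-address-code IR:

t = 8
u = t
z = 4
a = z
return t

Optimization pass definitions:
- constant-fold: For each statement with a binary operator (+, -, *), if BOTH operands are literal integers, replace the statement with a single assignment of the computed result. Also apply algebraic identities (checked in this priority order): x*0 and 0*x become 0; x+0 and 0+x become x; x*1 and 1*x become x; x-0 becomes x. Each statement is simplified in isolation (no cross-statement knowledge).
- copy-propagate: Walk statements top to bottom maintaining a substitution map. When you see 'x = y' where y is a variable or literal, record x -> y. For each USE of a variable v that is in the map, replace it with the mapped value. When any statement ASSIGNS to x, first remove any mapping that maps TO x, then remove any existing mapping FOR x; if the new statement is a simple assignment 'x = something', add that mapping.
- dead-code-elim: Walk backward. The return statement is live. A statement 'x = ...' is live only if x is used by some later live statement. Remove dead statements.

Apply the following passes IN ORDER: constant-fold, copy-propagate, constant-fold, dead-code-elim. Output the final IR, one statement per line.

Initial IR:
  t = 8
  u = t
  z = 4
  a = z
  return t
After constant-fold (5 stmts):
  t = 8
  u = t
  z = 4
  a = z
  return t
After copy-propagate (5 stmts):
  t = 8
  u = 8
  z = 4
  a = 4
  return 8
After constant-fold (5 stmts):
  t = 8
  u = 8
  z = 4
  a = 4
  return 8
After dead-code-elim (1 stmts):
  return 8

Answer: return 8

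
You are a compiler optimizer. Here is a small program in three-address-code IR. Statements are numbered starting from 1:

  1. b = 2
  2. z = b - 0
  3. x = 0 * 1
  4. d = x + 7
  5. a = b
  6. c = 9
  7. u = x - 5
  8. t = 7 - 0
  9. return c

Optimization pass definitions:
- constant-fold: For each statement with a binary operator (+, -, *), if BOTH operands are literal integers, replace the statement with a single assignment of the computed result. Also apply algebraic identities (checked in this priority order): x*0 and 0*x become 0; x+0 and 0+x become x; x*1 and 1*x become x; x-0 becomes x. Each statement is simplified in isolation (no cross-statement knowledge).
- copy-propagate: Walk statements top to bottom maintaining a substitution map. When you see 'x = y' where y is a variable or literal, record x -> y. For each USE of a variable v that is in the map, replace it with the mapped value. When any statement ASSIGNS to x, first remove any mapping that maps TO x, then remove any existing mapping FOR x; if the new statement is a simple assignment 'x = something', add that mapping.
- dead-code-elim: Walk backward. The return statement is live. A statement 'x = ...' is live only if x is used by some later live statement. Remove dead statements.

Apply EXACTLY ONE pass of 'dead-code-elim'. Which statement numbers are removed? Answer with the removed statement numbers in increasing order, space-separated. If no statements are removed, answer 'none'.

Answer: 1 2 3 4 5 7 8

Derivation:
Backward liveness scan:
Stmt 1 'b = 2': DEAD (b not in live set [])
Stmt 2 'z = b - 0': DEAD (z not in live set [])
Stmt 3 'x = 0 * 1': DEAD (x not in live set [])
Stmt 4 'd = x + 7': DEAD (d not in live set [])
Stmt 5 'a = b': DEAD (a not in live set [])
Stmt 6 'c = 9': KEEP (c is live); live-in = []
Stmt 7 'u = x - 5': DEAD (u not in live set ['c'])
Stmt 8 't = 7 - 0': DEAD (t not in live set ['c'])
Stmt 9 'return c': KEEP (return); live-in = ['c']
Removed statement numbers: [1, 2, 3, 4, 5, 7, 8]
Surviving IR:
  c = 9
  return c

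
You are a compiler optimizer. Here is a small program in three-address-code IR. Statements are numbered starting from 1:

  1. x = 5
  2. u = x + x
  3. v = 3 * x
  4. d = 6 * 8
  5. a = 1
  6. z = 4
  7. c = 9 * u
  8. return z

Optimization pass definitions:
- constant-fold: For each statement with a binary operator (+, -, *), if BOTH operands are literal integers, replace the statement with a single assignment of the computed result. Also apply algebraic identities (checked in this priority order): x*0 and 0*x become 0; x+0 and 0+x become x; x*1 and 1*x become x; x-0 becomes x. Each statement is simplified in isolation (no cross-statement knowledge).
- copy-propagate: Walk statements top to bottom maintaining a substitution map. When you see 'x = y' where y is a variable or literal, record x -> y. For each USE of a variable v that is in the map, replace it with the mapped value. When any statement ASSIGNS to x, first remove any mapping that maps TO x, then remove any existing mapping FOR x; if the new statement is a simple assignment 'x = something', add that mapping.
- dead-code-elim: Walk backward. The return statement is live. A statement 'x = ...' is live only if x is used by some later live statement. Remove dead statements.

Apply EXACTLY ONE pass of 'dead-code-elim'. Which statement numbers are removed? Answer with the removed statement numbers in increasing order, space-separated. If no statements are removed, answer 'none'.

Backward liveness scan:
Stmt 1 'x = 5': DEAD (x not in live set [])
Stmt 2 'u = x + x': DEAD (u not in live set [])
Stmt 3 'v = 3 * x': DEAD (v not in live set [])
Stmt 4 'd = 6 * 8': DEAD (d not in live set [])
Stmt 5 'a = 1': DEAD (a not in live set [])
Stmt 6 'z = 4': KEEP (z is live); live-in = []
Stmt 7 'c = 9 * u': DEAD (c not in live set ['z'])
Stmt 8 'return z': KEEP (return); live-in = ['z']
Removed statement numbers: [1, 2, 3, 4, 5, 7]
Surviving IR:
  z = 4
  return z

Answer: 1 2 3 4 5 7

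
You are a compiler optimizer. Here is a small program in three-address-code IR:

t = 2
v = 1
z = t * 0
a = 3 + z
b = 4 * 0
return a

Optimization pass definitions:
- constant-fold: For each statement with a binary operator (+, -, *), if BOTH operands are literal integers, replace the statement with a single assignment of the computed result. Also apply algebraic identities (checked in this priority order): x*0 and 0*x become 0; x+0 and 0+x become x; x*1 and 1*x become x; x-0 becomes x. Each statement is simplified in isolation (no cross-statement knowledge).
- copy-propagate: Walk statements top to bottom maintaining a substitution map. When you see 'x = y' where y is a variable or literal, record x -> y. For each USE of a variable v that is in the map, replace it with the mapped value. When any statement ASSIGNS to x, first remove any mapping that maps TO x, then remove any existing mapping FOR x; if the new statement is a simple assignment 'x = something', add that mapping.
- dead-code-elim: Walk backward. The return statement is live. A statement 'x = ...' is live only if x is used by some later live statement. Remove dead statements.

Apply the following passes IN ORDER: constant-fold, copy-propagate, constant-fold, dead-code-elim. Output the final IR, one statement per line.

Answer: a = 3
return a

Derivation:
Initial IR:
  t = 2
  v = 1
  z = t * 0
  a = 3 + z
  b = 4 * 0
  return a
After constant-fold (6 stmts):
  t = 2
  v = 1
  z = 0
  a = 3 + z
  b = 0
  return a
After copy-propagate (6 stmts):
  t = 2
  v = 1
  z = 0
  a = 3 + 0
  b = 0
  return a
After constant-fold (6 stmts):
  t = 2
  v = 1
  z = 0
  a = 3
  b = 0
  return a
After dead-code-elim (2 stmts):
  a = 3
  return a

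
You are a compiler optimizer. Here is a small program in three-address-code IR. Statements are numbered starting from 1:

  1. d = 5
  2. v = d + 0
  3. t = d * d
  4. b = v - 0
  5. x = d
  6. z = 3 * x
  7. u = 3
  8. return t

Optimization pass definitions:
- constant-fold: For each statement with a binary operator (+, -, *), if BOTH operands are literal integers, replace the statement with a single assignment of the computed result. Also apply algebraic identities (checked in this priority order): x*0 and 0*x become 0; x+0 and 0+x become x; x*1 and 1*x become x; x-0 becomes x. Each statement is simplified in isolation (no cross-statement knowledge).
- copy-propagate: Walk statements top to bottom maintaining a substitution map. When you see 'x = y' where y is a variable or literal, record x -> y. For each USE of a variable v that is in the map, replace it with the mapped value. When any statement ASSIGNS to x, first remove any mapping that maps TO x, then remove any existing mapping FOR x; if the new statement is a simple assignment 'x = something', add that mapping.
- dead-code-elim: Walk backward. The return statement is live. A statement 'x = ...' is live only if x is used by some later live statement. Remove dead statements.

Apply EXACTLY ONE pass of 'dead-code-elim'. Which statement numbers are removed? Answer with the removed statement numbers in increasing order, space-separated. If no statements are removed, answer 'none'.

Backward liveness scan:
Stmt 1 'd = 5': KEEP (d is live); live-in = []
Stmt 2 'v = d + 0': DEAD (v not in live set ['d'])
Stmt 3 't = d * d': KEEP (t is live); live-in = ['d']
Stmt 4 'b = v - 0': DEAD (b not in live set ['t'])
Stmt 5 'x = d': DEAD (x not in live set ['t'])
Stmt 6 'z = 3 * x': DEAD (z not in live set ['t'])
Stmt 7 'u = 3': DEAD (u not in live set ['t'])
Stmt 8 'return t': KEEP (return); live-in = ['t']
Removed statement numbers: [2, 4, 5, 6, 7]
Surviving IR:
  d = 5
  t = d * d
  return t

Answer: 2 4 5 6 7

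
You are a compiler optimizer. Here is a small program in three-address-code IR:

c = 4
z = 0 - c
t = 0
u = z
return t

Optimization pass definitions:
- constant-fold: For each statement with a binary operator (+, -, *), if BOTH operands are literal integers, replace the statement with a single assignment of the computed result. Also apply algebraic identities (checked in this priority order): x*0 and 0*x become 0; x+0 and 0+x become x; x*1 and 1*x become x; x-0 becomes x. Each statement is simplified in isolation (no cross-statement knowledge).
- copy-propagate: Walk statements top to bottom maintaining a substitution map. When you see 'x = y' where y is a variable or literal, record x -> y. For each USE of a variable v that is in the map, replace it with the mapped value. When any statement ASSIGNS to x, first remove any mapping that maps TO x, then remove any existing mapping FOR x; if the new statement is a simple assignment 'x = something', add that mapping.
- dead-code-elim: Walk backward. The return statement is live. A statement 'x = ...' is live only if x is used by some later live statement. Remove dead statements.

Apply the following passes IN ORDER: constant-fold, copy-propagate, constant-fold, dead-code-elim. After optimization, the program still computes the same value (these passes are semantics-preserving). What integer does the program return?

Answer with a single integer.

Initial IR:
  c = 4
  z = 0 - c
  t = 0
  u = z
  return t
After constant-fold (5 stmts):
  c = 4
  z = 0 - c
  t = 0
  u = z
  return t
After copy-propagate (5 stmts):
  c = 4
  z = 0 - 4
  t = 0
  u = z
  return 0
After constant-fold (5 stmts):
  c = 4
  z = -4
  t = 0
  u = z
  return 0
After dead-code-elim (1 stmts):
  return 0
Evaluate:
  c = 4  =>  c = 4
  z = 0 - c  =>  z = -4
  t = 0  =>  t = 0
  u = z  =>  u = -4
  return t = 0

Answer: 0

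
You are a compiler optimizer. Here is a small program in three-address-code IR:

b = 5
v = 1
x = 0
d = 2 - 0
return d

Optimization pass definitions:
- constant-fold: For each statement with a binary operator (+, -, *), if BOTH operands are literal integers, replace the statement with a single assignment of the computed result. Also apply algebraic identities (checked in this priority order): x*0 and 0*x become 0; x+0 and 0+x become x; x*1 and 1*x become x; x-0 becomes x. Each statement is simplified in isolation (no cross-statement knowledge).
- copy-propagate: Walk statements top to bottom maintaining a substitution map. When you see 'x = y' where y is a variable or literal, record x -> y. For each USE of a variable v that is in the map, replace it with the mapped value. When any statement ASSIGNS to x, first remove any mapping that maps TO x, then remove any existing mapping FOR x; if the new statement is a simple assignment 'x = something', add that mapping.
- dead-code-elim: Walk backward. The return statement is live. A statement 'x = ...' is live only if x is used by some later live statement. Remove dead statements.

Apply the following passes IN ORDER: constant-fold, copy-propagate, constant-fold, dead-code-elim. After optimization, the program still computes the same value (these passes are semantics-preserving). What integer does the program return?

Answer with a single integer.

Answer: 2

Derivation:
Initial IR:
  b = 5
  v = 1
  x = 0
  d = 2 - 0
  return d
After constant-fold (5 stmts):
  b = 5
  v = 1
  x = 0
  d = 2
  return d
After copy-propagate (5 stmts):
  b = 5
  v = 1
  x = 0
  d = 2
  return 2
After constant-fold (5 stmts):
  b = 5
  v = 1
  x = 0
  d = 2
  return 2
After dead-code-elim (1 stmts):
  return 2
Evaluate:
  b = 5  =>  b = 5
  v = 1  =>  v = 1
  x = 0  =>  x = 0
  d = 2 - 0  =>  d = 2
  return d = 2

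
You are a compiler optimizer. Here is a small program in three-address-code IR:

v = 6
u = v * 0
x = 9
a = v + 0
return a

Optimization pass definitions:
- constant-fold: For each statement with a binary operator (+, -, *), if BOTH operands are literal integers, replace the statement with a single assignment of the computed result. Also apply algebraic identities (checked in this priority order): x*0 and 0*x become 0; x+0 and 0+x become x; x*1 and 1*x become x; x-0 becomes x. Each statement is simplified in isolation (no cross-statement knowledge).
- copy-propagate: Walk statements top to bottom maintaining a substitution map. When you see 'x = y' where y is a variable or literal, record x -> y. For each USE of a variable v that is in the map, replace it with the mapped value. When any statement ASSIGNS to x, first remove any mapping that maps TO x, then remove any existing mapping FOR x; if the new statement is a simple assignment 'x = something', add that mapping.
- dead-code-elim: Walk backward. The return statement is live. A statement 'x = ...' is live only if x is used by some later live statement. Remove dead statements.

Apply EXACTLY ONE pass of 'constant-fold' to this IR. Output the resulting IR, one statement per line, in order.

Answer: v = 6
u = 0
x = 9
a = v
return a

Derivation:
Applying constant-fold statement-by-statement:
  [1] v = 6  (unchanged)
  [2] u = v * 0  -> u = 0
  [3] x = 9  (unchanged)
  [4] a = v + 0  -> a = v
  [5] return a  (unchanged)
Result (5 stmts):
  v = 6
  u = 0
  x = 9
  a = v
  return a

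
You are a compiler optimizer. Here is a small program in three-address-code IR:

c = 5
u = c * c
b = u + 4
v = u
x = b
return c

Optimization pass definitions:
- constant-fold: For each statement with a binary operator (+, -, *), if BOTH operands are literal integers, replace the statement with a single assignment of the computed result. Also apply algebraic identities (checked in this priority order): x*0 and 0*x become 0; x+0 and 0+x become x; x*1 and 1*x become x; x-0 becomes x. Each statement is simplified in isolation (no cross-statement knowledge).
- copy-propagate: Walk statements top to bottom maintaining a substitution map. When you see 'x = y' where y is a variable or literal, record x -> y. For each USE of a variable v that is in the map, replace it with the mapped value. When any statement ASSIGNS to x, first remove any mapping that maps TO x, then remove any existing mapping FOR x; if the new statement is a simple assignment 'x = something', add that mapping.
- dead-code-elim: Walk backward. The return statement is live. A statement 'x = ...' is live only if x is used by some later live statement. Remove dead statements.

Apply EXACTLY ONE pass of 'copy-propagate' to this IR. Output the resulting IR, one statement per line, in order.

Applying copy-propagate statement-by-statement:
  [1] c = 5  (unchanged)
  [2] u = c * c  -> u = 5 * 5
  [3] b = u + 4  (unchanged)
  [4] v = u  (unchanged)
  [5] x = b  (unchanged)
  [6] return c  -> return 5
Result (6 stmts):
  c = 5
  u = 5 * 5
  b = u + 4
  v = u
  x = b
  return 5

Answer: c = 5
u = 5 * 5
b = u + 4
v = u
x = b
return 5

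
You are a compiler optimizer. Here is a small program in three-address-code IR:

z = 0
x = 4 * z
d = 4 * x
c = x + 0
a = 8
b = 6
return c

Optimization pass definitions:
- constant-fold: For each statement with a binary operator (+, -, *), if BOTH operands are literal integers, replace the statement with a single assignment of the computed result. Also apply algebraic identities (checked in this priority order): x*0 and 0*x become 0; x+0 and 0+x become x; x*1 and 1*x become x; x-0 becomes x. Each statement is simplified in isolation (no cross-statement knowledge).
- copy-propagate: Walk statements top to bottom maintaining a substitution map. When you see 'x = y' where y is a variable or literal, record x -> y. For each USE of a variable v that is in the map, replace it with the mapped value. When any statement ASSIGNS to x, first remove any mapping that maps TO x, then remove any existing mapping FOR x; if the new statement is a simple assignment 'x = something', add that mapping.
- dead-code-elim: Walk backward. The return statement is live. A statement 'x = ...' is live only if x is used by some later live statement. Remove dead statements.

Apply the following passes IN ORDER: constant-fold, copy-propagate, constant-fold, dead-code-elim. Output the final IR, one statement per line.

Initial IR:
  z = 0
  x = 4 * z
  d = 4 * x
  c = x + 0
  a = 8
  b = 6
  return c
After constant-fold (7 stmts):
  z = 0
  x = 4 * z
  d = 4 * x
  c = x
  a = 8
  b = 6
  return c
After copy-propagate (7 stmts):
  z = 0
  x = 4 * 0
  d = 4 * x
  c = x
  a = 8
  b = 6
  return x
After constant-fold (7 stmts):
  z = 0
  x = 0
  d = 4 * x
  c = x
  a = 8
  b = 6
  return x
After dead-code-elim (2 stmts):
  x = 0
  return x

Answer: x = 0
return x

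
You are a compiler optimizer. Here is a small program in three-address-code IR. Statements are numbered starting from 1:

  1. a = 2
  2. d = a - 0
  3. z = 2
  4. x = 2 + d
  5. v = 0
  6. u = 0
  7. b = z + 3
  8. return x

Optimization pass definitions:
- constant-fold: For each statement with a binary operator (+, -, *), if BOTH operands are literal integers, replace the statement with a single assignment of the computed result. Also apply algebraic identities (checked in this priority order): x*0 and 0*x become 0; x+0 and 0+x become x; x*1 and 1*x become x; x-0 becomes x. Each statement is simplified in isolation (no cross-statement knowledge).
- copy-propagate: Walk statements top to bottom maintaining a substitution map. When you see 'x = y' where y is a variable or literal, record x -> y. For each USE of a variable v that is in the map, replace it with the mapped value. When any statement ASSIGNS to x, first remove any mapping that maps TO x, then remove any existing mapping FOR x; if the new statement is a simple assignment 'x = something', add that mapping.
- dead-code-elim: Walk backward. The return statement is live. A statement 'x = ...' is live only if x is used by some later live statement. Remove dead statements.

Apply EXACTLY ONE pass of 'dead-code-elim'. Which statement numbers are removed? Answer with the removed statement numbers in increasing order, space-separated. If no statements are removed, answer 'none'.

Backward liveness scan:
Stmt 1 'a = 2': KEEP (a is live); live-in = []
Stmt 2 'd = a - 0': KEEP (d is live); live-in = ['a']
Stmt 3 'z = 2': DEAD (z not in live set ['d'])
Stmt 4 'x = 2 + d': KEEP (x is live); live-in = ['d']
Stmt 5 'v = 0': DEAD (v not in live set ['x'])
Stmt 6 'u = 0': DEAD (u not in live set ['x'])
Stmt 7 'b = z + 3': DEAD (b not in live set ['x'])
Stmt 8 'return x': KEEP (return); live-in = ['x']
Removed statement numbers: [3, 5, 6, 7]
Surviving IR:
  a = 2
  d = a - 0
  x = 2 + d
  return x

Answer: 3 5 6 7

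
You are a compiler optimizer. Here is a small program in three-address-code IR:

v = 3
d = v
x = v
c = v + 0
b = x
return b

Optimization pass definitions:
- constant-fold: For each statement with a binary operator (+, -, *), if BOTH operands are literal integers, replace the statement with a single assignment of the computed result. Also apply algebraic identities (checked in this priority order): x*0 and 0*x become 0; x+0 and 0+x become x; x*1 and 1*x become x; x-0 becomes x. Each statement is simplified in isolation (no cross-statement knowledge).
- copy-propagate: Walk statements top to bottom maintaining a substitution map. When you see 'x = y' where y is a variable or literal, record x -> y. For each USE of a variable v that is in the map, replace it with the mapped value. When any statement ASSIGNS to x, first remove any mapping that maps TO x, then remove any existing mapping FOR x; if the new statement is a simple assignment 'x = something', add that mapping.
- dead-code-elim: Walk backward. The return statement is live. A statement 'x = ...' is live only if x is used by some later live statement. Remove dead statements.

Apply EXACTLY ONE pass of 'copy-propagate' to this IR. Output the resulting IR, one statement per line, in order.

Applying copy-propagate statement-by-statement:
  [1] v = 3  (unchanged)
  [2] d = v  -> d = 3
  [3] x = v  -> x = 3
  [4] c = v + 0  -> c = 3 + 0
  [5] b = x  -> b = 3
  [6] return b  -> return 3
Result (6 stmts):
  v = 3
  d = 3
  x = 3
  c = 3 + 0
  b = 3
  return 3

Answer: v = 3
d = 3
x = 3
c = 3 + 0
b = 3
return 3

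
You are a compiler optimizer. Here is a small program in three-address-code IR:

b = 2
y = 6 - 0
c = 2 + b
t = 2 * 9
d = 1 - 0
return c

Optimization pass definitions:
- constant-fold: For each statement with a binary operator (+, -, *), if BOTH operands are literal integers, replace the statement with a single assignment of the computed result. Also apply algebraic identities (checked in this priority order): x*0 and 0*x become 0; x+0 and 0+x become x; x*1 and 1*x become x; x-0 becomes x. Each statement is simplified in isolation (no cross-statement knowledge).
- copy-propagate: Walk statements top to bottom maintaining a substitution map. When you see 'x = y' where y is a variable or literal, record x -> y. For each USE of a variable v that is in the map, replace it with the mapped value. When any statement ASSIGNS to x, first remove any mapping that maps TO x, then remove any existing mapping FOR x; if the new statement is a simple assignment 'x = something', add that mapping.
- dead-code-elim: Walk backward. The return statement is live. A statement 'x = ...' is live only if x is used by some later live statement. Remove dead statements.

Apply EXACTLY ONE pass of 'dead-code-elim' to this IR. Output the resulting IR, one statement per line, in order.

Answer: b = 2
c = 2 + b
return c

Derivation:
Applying dead-code-elim statement-by-statement:
  [6] return c  -> KEEP (return); live=['c']
  [5] d = 1 - 0  -> DEAD (d not live)
  [4] t = 2 * 9  -> DEAD (t not live)
  [3] c = 2 + b  -> KEEP; live=['b']
  [2] y = 6 - 0  -> DEAD (y not live)
  [1] b = 2  -> KEEP; live=[]
Result (3 stmts):
  b = 2
  c = 2 + b
  return c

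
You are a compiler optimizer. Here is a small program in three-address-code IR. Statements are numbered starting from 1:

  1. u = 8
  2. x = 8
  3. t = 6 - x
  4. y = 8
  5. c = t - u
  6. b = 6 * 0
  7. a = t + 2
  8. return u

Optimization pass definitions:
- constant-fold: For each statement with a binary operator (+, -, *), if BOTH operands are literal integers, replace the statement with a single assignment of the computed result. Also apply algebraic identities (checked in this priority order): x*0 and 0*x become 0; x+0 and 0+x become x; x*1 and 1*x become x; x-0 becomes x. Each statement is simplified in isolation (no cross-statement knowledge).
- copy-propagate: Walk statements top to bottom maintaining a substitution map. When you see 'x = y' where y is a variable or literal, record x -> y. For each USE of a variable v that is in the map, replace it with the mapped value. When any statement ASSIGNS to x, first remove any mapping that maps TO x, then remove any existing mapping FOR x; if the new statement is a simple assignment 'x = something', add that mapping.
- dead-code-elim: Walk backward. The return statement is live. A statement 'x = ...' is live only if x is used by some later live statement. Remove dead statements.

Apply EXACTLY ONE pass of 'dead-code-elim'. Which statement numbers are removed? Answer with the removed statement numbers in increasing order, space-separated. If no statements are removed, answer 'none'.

Backward liveness scan:
Stmt 1 'u = 8': KEEP (u is live); live-in = []
Stmt 2 'x = 8': DEAD (x not in live set ['u'])
Stmt 3 't = 6 - x': DEAD (t not in live set ['u'])
Stmt 4 'y = 8': DEAD (y not in live set ['u'])
Stmt 5 'c = t - u': DEAD (c not in live set ['u'])
Stmt 6 'b = 6 * 0': DEAD (b not in live set ['u'])
Stmt 7 'a = t + 2': DEAD (a not in live set ['u'])
Stmt 8 'return u': KEEP (return); live-in = ['u']
Removed statement numbers: [2, 3, 4, 5, 6, 7]
Surviving IR:
  u = 8
  return u

Answer: 2 3 4 5 6 7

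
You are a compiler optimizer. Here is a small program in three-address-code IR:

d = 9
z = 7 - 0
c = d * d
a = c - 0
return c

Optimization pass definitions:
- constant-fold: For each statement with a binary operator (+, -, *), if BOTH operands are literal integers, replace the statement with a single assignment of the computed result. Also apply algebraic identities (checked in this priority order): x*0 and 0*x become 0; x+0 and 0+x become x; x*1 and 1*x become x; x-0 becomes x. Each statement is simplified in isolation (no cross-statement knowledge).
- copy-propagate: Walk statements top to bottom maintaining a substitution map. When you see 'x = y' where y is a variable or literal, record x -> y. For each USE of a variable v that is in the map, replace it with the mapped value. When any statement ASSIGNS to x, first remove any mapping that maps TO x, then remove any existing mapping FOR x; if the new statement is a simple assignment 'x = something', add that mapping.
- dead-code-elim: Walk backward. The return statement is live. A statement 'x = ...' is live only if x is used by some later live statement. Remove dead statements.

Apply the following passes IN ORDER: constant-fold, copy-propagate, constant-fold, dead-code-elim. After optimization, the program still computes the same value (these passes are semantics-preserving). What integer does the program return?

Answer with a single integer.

Initial IR:
  d = 9
  z = 7 - 0
  c = d * d
  a = c - 0
  return c
After constant-fold (5 stmts):
  d = 9
  z = 7
  c = d * d
  a = c
  return c
After copy-propagate (5 stmts):
  d = 9
  z = 7
  c = 9 * 9
  a = c
  return c
After constant-fold (5 stmts):
  d = 9
  z = 7
  c = 81
  a = c
  return c
After dead-code-elim (2 stmts):
  c = 81
  return c
Evaluate:
  d = 9  =>  d = 9
  z = 7 - 0  =>  z = 7
  c = d * d  =>  c = 81
  a = c - 0  =>  a = 81
  return c = 81

Answer: 81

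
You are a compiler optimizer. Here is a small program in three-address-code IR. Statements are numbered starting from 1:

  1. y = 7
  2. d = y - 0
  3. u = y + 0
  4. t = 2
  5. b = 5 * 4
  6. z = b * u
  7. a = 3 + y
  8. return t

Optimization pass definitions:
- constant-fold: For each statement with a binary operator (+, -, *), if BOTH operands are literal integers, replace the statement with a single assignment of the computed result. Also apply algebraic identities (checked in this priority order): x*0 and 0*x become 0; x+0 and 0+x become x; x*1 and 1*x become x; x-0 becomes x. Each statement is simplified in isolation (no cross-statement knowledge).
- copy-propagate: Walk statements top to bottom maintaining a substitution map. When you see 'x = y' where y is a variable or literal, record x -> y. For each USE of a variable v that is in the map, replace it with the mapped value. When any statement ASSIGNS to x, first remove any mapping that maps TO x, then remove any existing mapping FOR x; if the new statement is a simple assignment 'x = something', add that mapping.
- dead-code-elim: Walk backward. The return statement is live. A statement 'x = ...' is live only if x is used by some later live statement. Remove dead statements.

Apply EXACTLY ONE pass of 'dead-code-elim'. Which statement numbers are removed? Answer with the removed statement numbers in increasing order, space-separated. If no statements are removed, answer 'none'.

Answer: 1 2 3 5 6 7

Derivation:
Backward liveness scan:
Stmt 1 'y = 7': DEAD (y not in live set [])
Stmt 2 'd = y - 0': DEAD (d not in live set [])
Stmt 3 'u = y + 0': DEAD (u not in live set [])
Stmt 4 't = 2': KEEP (t is live); live-in = []
Stmt 5 'b = 5 * 4': DEAD (b not in live set ['t'])
Stmt 6 'z = b * u': DEAD (z not in live set ['t'])
Stmt 7 'a = 3 + y': DEAD (a not in live set ['t'])
Stmt 8 'return t': KEEP (return); live-in = ['t']
Removed statement numbers: [1, 2, 3, 5, 6, 7]
Surviving IR:
  t = 2
  return t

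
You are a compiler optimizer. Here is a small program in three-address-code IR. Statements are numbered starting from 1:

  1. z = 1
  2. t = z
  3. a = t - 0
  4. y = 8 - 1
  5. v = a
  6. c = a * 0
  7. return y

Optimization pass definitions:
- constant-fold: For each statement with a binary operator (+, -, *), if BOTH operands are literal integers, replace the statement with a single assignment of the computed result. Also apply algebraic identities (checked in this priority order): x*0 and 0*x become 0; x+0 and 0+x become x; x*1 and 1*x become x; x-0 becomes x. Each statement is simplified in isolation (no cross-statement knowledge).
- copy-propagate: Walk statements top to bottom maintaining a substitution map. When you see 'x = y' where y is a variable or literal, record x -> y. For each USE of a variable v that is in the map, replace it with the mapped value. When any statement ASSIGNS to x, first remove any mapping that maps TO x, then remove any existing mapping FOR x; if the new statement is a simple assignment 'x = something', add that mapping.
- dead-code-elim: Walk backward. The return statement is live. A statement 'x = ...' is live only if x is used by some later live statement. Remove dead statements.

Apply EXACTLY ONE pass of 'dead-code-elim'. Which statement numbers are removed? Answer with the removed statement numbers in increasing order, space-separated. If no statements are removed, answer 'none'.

Backward liveness scan:
Stmt 1 'z = 1': DEAD (z not in live set [])
Stmt 2 't = z': DEAD (t not in live set [])
Stmt 3 'a = t - 0': DEAD (a not in live set [])
Stmt 4 'y = 8 - 1': KEEP (y is live); live-in = []
Stmt 5 'v = a': DEAD (v not in live set ['y'])
Stmt 6 'c = a * 0': DEAD (c not in live set ['y'])
Stmt 7 'return y': KEEP (return); live-in = ['y']
Removed statement numbers: [1, 2, 3, 5, 6]
Surviving IR:
  y = 8 - 1
  return y

Answer: 1 2 3 5 6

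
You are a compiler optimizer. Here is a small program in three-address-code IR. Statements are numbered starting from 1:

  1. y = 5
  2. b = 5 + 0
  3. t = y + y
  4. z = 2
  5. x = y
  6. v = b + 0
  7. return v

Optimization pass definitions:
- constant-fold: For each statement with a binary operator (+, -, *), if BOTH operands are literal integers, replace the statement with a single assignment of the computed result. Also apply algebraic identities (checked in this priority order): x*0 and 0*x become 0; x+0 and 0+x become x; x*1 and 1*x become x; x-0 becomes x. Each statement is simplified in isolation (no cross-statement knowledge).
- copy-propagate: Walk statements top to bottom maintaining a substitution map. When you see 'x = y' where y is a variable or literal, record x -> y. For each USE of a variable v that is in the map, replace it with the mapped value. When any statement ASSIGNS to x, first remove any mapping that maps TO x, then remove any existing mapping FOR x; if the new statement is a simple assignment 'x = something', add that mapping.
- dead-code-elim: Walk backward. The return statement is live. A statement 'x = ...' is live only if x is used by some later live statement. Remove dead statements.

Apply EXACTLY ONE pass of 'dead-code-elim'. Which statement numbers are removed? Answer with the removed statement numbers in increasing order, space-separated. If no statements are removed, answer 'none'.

Backward liveness scan:
Stmt 1 'y = 5': DEAD (y not in live set [])
Stmt 2 'b = 5 + 0': KEEP (b is live); live-in = []
Stmt 3 't = y + y': DEAD (t not in live set ['b'])
Stmt 4 'z = 2': DEAD (z not in live set ['b'])
Stmt 5 'x = y': DEAD (x not in live set ['b'])
Stmt 6 'v = b + 0': KEEP (v is live); live-in = ['b']
Stmt 7 'return v': KEEP (return); live-in = ['v']
Removed statement numbers: [1, 3, 4, 5]
Surviving IR:
  b = 5 + 0
  v = b + 0
  return v

Answer: 1 3 4 5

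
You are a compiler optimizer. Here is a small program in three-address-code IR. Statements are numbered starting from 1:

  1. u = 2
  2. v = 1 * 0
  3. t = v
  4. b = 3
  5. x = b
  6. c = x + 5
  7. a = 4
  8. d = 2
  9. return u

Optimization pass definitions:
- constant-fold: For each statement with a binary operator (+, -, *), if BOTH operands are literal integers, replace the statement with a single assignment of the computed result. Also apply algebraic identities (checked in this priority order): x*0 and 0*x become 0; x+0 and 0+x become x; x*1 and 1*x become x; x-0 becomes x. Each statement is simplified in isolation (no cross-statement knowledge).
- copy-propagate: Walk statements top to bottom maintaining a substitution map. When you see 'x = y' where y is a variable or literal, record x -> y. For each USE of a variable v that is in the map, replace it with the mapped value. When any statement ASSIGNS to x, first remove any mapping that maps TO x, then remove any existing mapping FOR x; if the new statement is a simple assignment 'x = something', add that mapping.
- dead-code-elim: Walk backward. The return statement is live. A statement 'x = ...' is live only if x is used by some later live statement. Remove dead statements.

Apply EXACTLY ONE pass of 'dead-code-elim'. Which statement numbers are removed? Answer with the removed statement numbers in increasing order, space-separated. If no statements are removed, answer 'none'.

Answer: 2 3 4 5 6 7 8

Derivation:
Backward liveness scan:
Stmt 1 'u = 2': KEEP (u is live); live-in = []
Stmt 2 'v = 1 * 0': DEAD (v not in live set ['u'])
Stmt 3 't = v': DEAD (t not in live set ['u'])
Stmt 4 'b = 3': DEAD (b not in live set ['u'])
Stmt 5 'x = b': DEAD (x not in live set ['u'])
Stmt 6 'c = x + 5': DEAD (c not in live set ['u'])
Stmt 7 'a = 4': DEAD (a not in live set ['u'])
Stmt 8 'd = 2': DEAD (d not in live set ['u'])
Stmt 9 'return u': KEEP (return); live-in = ['u']
Removed statement numbers: [2, 3, 4, 5, 6, 7, 8]
Surviving IR:
  u = 2
  return u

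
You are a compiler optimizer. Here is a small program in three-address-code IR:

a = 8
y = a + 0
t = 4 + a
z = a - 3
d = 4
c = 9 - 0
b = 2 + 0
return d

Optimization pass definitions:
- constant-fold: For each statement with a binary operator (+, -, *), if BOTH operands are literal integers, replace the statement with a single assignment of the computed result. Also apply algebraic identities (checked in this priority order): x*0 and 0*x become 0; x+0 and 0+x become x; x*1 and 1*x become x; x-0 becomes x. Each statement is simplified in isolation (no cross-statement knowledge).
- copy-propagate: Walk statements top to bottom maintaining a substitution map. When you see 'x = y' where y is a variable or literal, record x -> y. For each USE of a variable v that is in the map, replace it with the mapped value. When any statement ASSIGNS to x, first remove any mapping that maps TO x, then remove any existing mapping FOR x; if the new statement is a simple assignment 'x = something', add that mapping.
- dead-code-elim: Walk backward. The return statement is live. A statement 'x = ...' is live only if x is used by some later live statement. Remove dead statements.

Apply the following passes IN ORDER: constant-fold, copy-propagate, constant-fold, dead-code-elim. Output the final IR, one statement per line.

Answer: return 4

Derivation:
Initial IR:
  a = 8
  y = a + 0
  t = 4 + a
  z = a - 3
  d = 4
  c = 9 - 0
  b = 2 + 0
  return d
After constant-fold (8 stmts):
  a = 8
  y = a
  t = 4 + a
  z = a - 3
  d = 4
  c = 9
  b = 2
  return d
After copy-propagate (8 stmts):
  a = 8
  y = 8
  t = 4 + 8
  z = 8 - 3
  d = 4
  c = 9
  b = 2
  return 4
After constant-fold (8 stmts):
  a = 8
  y = 8
  t = 12
  z = 5
  d = 4
  c = 9
  b = 2
  return 4
After dead-code-elim (1 stmts):
  return 4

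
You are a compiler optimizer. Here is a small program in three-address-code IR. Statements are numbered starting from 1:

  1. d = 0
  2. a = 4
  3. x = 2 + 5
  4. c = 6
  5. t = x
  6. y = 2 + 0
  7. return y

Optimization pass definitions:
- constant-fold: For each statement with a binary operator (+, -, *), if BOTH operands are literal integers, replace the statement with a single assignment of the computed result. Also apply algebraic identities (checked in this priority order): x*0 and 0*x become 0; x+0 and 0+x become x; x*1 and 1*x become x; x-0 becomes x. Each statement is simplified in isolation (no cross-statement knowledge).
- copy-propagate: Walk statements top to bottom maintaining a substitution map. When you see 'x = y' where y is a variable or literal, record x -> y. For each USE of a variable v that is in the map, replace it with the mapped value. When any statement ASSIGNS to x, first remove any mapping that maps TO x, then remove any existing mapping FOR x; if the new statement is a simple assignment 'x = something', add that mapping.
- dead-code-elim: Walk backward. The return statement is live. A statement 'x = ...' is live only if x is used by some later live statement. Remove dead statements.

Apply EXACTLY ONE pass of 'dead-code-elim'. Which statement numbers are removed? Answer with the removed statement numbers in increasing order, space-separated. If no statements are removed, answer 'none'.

Backward liveness scan:
Stmt 1 'd = 0': DEAD (d not in live set [])
Stmt 2 'a = 4': DEAD (a not in live set [])
Stmt 3 'x = 2 + 5': DEAD (x not in live set [])
Stmt 4 'c = 6': DEAD (c not in live set [])
Stmt 5 't = x': DEAD (t not in live set [])
Stmt 6 'y = 2 + 0': KEEP (y is live); live-in = []
Stmt 7 'return y': KEEP (return); live-in = ['y']
Removed statement numbers: [1, 2, 3, 4, 5]
Surviving IR:
  y = 2 + 0
  return y

Answer: 1 2 3 4 5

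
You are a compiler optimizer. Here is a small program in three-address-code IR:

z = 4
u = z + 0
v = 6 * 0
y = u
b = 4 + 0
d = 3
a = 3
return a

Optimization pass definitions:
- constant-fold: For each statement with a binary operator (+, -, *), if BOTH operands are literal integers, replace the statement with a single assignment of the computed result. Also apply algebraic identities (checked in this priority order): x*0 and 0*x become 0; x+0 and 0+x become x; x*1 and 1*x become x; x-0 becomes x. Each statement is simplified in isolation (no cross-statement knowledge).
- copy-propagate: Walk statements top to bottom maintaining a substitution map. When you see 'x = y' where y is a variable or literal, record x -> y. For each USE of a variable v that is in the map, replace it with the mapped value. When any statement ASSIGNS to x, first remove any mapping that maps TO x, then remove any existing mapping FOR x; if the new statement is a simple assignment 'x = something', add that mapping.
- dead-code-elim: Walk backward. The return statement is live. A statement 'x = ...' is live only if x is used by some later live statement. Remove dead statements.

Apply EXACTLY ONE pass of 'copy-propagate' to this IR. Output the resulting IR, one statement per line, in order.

Applying copy-propagate statement-by-statement:
  [1] z = 4  (unchanged)
  [2] u = z + 0  -> u = 4 + 0
  [3] v = 6 * 0  (unchanged)
  [4] y = u  (unchanged)
  [5] b = 4 + 0  (unchanged)
  [6] d = 3  (unchanged)
  [7] a = 3  (unchanged)
  [8] return a  -> return 3
Result (8 stmts):
  z = 4
  u = 4 + 0
  v = 6 * 0
  y = u
  b = 4 + 0
  d = 3
  a = 3
  return 3

Answer: z = 4
u = 4 + 0
v = 6 * 0
y = u
b = 4 + 0
d = 3
a = 3
return 3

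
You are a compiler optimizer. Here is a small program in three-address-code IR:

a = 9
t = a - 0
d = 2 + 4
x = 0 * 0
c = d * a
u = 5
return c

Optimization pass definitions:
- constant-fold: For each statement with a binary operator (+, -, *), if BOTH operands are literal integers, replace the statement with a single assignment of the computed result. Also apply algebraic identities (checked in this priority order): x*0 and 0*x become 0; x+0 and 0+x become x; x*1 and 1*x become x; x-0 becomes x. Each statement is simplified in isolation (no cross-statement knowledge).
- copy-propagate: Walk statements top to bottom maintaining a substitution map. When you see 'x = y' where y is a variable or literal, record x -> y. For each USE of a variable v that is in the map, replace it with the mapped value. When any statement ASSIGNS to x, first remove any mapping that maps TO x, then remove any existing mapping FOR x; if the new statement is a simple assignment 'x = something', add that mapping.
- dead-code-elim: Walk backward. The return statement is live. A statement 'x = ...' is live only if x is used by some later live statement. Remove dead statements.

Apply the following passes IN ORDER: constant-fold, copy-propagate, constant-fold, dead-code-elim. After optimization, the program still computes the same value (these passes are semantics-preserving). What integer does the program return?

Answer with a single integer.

Initial IR:
  a = 9
  t = a - 0
  d = 2 + 4
  x = 0 * 0
  c = d * a
  u = 5
  return c
After constant-fold (7 stmts):
  a = 9
  t = a
  d = 6
  x = 0
  c = d * a
  u = 5
  return c
After copy-propagate (7 stmts):
  a = 9
  t = 9
  d = 6
  x = 0
  c = 6 * 9
  u = 5
  return c
After constant-fold (7 stmts):
  a = 9
  t = 9
  d = 6
  x = 0
  c = 54
  u = 5
  return c
After dead-code-elim (2 stmts):
  c = 54
  return c
Evaluate:
  a = 9  =>  a = 9
  t = a - 0  =>  t = 9
  d = 2 + 4  =>  d = 6
  x = 0 * 0  =>  x = 0
  c = d * a  =>  c = 54
  u = 5  =>  u = 5
  return c = 54

Answer: 54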